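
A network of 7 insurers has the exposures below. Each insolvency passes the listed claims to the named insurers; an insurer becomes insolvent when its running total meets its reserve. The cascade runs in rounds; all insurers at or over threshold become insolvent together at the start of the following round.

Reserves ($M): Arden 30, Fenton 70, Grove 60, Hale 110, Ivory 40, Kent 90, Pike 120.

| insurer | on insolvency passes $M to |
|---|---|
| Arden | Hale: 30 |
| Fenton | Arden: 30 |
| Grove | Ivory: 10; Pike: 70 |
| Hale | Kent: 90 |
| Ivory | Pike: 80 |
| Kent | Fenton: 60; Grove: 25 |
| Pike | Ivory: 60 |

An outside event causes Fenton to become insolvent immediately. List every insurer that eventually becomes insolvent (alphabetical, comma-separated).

Arden, Fenton

Round 1 — Fenton becomes insolvent (initial).
  Arden: +30 → 30 ≥ 30
Round 2 — Arden becomes insolvent.
  Hale: +30 → 30 < 110
No further insolvencies.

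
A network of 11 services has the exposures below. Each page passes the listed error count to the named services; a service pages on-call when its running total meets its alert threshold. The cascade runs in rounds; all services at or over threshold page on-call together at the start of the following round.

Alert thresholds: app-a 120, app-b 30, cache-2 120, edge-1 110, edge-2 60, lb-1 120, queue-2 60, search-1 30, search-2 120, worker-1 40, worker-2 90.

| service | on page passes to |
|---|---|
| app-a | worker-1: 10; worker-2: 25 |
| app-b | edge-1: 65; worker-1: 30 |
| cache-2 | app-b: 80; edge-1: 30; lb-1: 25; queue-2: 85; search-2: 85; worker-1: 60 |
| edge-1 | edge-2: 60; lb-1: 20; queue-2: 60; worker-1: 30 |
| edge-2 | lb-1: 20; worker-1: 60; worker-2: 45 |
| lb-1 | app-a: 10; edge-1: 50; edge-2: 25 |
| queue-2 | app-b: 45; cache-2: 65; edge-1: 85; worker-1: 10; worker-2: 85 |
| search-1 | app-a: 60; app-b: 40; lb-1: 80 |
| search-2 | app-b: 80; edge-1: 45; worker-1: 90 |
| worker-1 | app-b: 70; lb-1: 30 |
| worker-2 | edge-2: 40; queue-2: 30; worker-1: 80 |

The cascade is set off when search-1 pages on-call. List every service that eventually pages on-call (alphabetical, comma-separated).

app-b, search-1

Round 1 — search-1 pages on-call (initial).
  app-a: +60 → 60 < 120
  app-b: +40 → 40 ≥ 30
  lb-1: +80 → 80 < 120
Round 2 — app-b pages on-call.
  edge-1: +65 → 65 < 110
  worker-1: +30 → 30 < 40
No further pages.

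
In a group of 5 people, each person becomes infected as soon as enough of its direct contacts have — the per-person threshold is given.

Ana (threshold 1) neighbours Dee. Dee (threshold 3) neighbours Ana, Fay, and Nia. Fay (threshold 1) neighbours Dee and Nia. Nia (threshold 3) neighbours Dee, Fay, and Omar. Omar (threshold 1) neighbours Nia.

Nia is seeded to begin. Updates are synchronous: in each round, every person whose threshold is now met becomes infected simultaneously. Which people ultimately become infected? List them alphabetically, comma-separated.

Round 1 — Nia becomes infected (initial).
Round 2 — checking thresholds:
  Dee: 1 of 3 neighbours < 3, below threshold.
  Fay: 1 of 2 neighbours ≥ 1, becomes infected.
  Omar: 1 of 1 neighbours ≥ 1, becomes infected.
Round 3 — no new infections; cascade stops.

Fay, Nia, Omar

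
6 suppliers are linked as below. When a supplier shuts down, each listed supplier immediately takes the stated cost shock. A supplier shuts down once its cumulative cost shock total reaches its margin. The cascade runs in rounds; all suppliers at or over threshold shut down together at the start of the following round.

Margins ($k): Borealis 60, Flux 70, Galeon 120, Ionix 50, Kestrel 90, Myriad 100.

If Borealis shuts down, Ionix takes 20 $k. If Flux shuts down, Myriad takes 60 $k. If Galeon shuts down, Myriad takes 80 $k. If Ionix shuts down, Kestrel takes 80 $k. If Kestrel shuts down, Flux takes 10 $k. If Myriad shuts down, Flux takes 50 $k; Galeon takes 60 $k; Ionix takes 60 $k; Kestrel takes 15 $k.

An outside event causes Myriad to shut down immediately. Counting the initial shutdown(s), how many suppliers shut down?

Round 1 — Myriad shuts down (initial).
  Flux: +50 → 50 < 70
  Galeon: +60 → 60 < 120
  Ionix: +60 → 60 ≥ 50
  Kestrel: +15 → 15 < 90
Round 2 — Ionix shuts down.
  Kestrel: +80 → 95 ≥ 90
Round 3 — Kestrel shuts down.
  Flux: +10 → 60 < 70
No further shutdowns.

3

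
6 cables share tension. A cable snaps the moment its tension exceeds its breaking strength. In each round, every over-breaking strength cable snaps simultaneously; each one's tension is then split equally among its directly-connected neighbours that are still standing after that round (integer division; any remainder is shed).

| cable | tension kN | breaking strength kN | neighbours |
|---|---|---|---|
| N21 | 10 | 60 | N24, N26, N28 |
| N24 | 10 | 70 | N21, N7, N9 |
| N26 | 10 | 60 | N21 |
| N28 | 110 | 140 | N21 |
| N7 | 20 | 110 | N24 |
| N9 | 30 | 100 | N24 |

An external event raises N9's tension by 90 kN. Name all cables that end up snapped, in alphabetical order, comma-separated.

Round 1 — N9 at 120 > 100. N9 snaps.
  N9 sheds 120 kN to N24: 120 each.
    N24: 10+120 = 130 > 70
Round 2 — N24 snaps.
  N24 sheds 130 kN to N21, N7: 65 each.
    N21: 10+65 = 75 > 60
    N7: 20+65 = 85 ≤ 110
Round 3 — N21 snaps.
  N21 sheds 75 kN to N26, N28: 37 each (1 lost).
    N26: 10+37 = 47 ≤ 60
    N28: 110+37 = 147 > 140
Round 4 — N28 snaps.
  N28 sheds 147 kN: no online neighbours, lost.
No further breaks.

N21, N24, N28, N9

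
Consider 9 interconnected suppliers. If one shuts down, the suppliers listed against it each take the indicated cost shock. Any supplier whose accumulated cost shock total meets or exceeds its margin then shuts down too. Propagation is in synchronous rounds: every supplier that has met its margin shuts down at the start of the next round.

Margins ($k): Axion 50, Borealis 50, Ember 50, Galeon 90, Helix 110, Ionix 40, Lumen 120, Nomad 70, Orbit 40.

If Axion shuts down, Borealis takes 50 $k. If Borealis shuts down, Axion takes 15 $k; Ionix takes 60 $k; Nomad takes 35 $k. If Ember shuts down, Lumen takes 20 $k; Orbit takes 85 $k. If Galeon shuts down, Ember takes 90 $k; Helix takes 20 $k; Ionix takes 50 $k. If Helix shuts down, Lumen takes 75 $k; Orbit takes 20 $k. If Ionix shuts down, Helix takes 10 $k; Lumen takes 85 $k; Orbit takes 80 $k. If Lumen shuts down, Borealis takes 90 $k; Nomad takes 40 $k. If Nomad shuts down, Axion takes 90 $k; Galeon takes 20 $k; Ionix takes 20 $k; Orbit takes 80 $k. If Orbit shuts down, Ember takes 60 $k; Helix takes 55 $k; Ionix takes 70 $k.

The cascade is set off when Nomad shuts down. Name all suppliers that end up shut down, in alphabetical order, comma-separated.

Axion, Borealis, Ember, Ionix, Nomad, Orbit

Round 1 — Nomad shuts down (initial).
  Axion: +90 → 90 ≥ 50
  Galeon: +20 → 20 < 90
  Ionix: +20 → 20 < 40
  Orbit: +80 → 80 ≥ 40
Round 2 — Axion, Orbit shut down.
  Borealis: +50 → 50 ≥ 50
  Ember: +60 → 60 ≥ 50
  Helix: +55 → 55 < 110
  Ionix: +70 → 90 ≥ 40
Round 3 — Borealis, Ember, Ionix shut down.
  Helix: +10 → 65 < 110
  Lumen: +20+85 → 105 < 120
No further shutdowns.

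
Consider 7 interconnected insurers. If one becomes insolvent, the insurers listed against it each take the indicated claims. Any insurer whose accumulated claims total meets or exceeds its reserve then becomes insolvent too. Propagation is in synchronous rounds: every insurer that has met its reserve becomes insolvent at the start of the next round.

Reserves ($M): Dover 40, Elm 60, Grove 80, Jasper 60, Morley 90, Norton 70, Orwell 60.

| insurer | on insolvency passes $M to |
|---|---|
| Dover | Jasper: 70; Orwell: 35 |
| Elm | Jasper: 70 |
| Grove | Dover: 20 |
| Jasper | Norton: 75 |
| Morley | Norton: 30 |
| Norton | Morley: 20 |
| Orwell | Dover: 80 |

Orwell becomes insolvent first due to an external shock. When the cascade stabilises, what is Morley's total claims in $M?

20

Round 1 — Orwell becomes insolvent (initial).
  Dover: +80 → 80 ≥ 40
Round 2 — Dover becomes insolvent.
  Jasper: +70 → 70 ≥ 60
Round 3 — Jasper becomes insolvent.
  Norton: +75 → 75 ≥ 70
Round 4 — Norton becomes insolvent.
  Morley: +20 → 20 < 90
No further insolvencies.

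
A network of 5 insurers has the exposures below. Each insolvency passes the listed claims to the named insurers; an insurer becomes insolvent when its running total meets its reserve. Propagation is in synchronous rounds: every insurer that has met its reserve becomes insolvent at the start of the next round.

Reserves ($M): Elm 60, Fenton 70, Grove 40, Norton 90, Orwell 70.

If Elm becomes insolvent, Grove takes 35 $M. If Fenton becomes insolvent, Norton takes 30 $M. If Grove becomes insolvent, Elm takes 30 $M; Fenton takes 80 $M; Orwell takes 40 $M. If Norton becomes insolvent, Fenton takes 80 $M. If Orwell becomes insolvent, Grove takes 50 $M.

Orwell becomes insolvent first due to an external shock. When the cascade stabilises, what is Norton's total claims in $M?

30

Round 1 — Orwell becomes insolvent (initial).
  Grove: +50 → 50 ≥ 40
Round 2 — Grove becomes insolvent.
  Elm: +30 → 30 < 60
  Fenton: +80 → 80 ≥ 70
Round 3 — Fenton becomes insolvent.
  Norton: +30 → 30 < 90
No further insolvencies.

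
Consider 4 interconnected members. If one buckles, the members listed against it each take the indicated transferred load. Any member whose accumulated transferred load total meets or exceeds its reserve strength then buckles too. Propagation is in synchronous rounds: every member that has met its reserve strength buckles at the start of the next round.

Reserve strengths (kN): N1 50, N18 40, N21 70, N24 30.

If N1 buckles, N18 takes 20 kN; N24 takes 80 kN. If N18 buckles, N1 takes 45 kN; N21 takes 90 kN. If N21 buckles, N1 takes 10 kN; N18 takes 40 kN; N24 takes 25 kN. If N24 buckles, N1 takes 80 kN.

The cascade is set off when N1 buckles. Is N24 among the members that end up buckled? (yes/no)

Round 1 — N1 buckles (initial).
  N18: +20 → 20 < 40
  N24: +80 → 80 ≥ 30
Round 2 — N24 buckles.
No further bucklings.

yes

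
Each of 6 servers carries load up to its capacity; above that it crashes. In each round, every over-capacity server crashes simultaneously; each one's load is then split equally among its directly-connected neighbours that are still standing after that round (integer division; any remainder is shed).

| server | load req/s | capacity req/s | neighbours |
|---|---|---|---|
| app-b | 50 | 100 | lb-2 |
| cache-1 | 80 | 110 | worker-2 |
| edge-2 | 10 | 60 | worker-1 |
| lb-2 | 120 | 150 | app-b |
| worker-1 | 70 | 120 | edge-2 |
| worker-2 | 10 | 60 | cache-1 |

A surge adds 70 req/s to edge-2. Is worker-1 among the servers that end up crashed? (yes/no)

Round 1 — edge-2 at 80 > 60. edge-2 crashes.
  edge-2 sheds 80 req/s to worker-1: 80 each.
    worker-1: 70+80 = 150 > 120
Round 2 — worker-1 crashes.
  worker-1 sheds 150 req/s: no online neighbours, lost.
No further crashes.

yes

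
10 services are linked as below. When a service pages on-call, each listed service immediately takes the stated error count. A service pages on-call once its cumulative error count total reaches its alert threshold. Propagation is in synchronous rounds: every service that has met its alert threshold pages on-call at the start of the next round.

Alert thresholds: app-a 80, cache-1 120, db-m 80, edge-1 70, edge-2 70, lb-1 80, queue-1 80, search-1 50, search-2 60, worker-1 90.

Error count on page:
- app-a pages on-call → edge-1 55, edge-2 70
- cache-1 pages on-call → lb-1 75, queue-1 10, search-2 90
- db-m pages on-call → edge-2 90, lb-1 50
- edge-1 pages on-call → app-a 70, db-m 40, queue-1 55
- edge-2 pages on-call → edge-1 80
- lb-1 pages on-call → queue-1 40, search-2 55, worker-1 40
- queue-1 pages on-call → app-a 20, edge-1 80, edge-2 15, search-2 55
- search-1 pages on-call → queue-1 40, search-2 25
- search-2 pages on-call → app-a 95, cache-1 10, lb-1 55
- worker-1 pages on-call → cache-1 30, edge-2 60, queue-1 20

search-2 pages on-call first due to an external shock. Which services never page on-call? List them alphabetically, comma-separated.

Round 1 — search-2 pages on-call (initial).
  app-a: +95 → 95 ≥ 80
  cache-1: +10 → 10 < 120
  lb-1: +55 → 55 < 80
Round 2 — app-a pages on-call.
  edge-1: +55 → 55 < 70
  edge-2: +70 → 70 ≥ 70
Round 3 — edge-2 pages on-call.
  edge-1: +80 → 135 ≥ 70
Round 4 — edge-1 pages on-call.
  db-m: +40 → 40 < 80
  queue-1: +55 → 55 < 80
No further pages.

cache-1, db-m, lb-1, queue-1, search-1, worker-1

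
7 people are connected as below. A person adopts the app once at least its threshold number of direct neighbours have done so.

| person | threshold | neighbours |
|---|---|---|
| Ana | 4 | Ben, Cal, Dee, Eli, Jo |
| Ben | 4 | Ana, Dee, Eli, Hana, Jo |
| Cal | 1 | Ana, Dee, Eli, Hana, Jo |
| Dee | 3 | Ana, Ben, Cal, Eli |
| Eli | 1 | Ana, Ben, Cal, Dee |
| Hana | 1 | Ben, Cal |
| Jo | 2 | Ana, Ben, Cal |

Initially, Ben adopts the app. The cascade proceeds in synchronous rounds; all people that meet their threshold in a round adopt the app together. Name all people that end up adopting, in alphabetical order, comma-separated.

Ana, Ben, Cal, Dee, Eli, Hana, Jo

Round 1 — Ben adopts the app (initial).
Round 2 — checking thresholds:
  Ana: 1 of 5 neighbours < 4, not yet.
  Dee: 1 of 4 neighbours < 3, not yet.
  Eli: 1 of 4 neighbours ≥ 1, adopts the app.
  Hana: 1 of 2 neighbours ≥ 1, adopts the app.
  Jo: 1 of 3 neighbours < 2, not yet.
Round 3 — checking thresholds:
  Ana: 2 of 5 neighbours < 4, not yet.
  Cal: 2 of 5 neighbours ≥ 1, adopts the app.
  Dee: 2 of 4 neighbours < 3, not yet.
  Jo: 1 of 3 neighbours < 2, not yet.
Round 4 — checking thresholds:
  Ana: 3 of 5 neighbours < 4, not yet.
  Dee: 3 of 4 neighbours ≥ 3, adopts the app.
  Jo: 2 of 3 neighbours ≥ 2, adopts the app.
Round 5 — checking thresholds:
  Ana: 5 of 5 neighbours ≥ 4, adopts the app.
Round 6 — no new adoptions; cascade stops.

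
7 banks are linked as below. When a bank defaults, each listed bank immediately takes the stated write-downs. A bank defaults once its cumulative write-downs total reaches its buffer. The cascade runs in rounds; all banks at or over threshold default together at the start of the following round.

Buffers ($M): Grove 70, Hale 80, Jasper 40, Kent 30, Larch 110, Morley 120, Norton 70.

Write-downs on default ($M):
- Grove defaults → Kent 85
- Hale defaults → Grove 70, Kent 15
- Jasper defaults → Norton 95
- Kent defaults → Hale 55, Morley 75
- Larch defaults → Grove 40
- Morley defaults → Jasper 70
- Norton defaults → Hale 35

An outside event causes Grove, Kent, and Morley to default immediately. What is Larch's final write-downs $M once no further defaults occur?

Round 1 — Grove, Kent, Morley default (initial).
  Hale: +55 → 55 < 80
  Jasper: +70 → 70 ≥ 40
Round 2 — Jasper defaults.
  Norton: +95 → 95 ≥ 70
Round 3 — Norton defaults.
  Hale: +35 → 90 ≥ 80
Round 4 — Hale defaults.
No further defaults.

0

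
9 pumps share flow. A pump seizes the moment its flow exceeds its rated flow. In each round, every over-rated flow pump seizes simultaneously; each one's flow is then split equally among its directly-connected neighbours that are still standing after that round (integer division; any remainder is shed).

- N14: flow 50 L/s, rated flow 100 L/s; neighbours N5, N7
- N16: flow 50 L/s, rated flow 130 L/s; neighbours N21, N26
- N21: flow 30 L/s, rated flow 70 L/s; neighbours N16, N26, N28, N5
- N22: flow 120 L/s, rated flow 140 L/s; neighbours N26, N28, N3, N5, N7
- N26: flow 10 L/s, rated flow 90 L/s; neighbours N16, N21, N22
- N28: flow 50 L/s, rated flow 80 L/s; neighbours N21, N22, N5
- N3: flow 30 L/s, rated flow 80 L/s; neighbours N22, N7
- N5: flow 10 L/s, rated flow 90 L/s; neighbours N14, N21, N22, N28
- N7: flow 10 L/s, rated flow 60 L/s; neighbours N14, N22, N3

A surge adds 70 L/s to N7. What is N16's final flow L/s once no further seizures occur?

74

Round 1 — N7 at 80 > 60. N7 seizes.
  N7 sheds 80 L/s to N14, N22, N3: 26 each (2 lost).
    N14: 50+26 = 76 ≤ 100
    N22: 120+26 = 146 > 140
    N3: 30+26 = 56 ≤ 80
Round 2 — N22 seizes.
  N22 sheds 146 L/s to N26, N28, N3, N5: 36 each (2 lost).
    N26: 10+36 = 46 ≤ 90
    N28: 50+36 = 86 > 80
    N3: 56+36 = 92 > 80
    N5: 10+36 = 46 ≤ 90
Round 3 — N28, N3 seize.
  N28 sheds 86 L/s to N21, N5: 43 each.
    N21: 30+43 = 73 > 70
    N5: 46+43 = 89 ≤ 90
  N3 sheds 92 L/s: no online neighbours, lost.
Round 4 — N21 seizes.
  N21 sheds 73 L/s to N16, N26, N5: 24 each (1 lost).
    N16: 50+24 = 74 ≤ 130
    N26: 46+24 = 70 ≤ 90
    N5: 89+24 = 113 > 90
Round 5 — N5 seizes.
  N5 sheds 113 L/s to N14: 113 each.
    N14: 76+113 = 189 > 100
Round 6 — N14 seizes.
  N14 sheds 189 L/s: no online neighbours, lost.
No further seizures.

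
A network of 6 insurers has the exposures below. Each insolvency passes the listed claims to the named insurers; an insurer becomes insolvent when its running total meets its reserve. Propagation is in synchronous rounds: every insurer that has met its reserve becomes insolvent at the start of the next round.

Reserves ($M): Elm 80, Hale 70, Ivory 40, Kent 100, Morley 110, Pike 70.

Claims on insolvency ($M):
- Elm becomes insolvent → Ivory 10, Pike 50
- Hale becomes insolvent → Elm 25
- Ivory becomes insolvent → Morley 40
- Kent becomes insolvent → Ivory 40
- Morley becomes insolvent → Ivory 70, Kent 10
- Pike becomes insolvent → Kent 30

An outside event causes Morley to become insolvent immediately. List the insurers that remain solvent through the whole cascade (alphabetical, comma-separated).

Elm, Hale, Kent, Pike

Round 1 — Morley becomes insolvent (initial).
  Ivory: +70 → 70 ≥ 40
  Kent: +10 → 10 < 100
Round 2 — Ivory becomes insolvent.
No further insolvencies.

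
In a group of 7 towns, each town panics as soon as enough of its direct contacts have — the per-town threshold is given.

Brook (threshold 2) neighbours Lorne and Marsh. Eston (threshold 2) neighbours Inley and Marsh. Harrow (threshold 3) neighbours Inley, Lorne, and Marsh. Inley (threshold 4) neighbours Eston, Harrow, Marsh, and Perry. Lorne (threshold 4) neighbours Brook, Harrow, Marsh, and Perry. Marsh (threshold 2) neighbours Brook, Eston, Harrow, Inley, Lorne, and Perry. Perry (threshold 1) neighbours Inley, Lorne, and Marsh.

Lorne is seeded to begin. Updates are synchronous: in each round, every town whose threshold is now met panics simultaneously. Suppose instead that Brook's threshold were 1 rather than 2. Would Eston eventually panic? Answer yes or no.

With Brook's threshold at 1:
Round 1 — Lorne panics (initial).
Round 2 — checking thresholds:
  Brook: 1 of 2 neighbours ≥ 1, panics.
  Harrow: 1 of 3 neighbours < 3, holds.
  Marsh: 1 of 6 neighbours < 2, holds.
  Perry: 1 of 3 neighbours ≥ 1, panics.
Round 3 — checking thresholds:
  Harrow: 1 of 3 neighbours < 3, holds.
  Inley: 1 of 4 neighbours < 4, holds.
  Marsh: 3 of 6 neighbours ≥ 2, panics.
Round 4 — no new panics; cascade stops.

no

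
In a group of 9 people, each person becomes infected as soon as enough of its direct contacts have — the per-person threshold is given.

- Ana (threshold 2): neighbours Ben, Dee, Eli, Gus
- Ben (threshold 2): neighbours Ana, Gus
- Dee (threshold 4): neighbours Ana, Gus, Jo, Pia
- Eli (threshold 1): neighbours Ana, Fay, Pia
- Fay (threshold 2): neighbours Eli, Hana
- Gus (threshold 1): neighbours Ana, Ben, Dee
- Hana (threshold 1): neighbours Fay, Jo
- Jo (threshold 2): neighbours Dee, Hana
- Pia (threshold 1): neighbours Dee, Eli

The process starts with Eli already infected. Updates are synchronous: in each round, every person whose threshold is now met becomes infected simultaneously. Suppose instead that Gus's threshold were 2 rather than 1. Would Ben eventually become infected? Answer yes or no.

With Gus's threshold at 2:
Round 1 — Eli becomes infected (initial).
Round 2 — checking thresholds:
  Ana: 1 of 4 neighbours < 2, holds.
  Fay: 1 of 2 neighbours < 2, holds.
  Pia: 1 of 2 neighbours ≥ 1, becomes infected.
Round 3 — no new infections; cascade stops.

no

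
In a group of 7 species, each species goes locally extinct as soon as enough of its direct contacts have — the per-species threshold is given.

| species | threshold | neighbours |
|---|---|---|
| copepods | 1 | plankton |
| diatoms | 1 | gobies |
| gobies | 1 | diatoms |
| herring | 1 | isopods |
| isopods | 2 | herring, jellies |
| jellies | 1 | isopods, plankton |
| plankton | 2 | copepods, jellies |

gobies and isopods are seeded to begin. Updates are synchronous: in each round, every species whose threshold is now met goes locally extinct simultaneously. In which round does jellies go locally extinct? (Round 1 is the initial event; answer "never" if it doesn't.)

Round 1 — gobies, isopods go locally extinct (initial).
Round 2 — checking thresholds:
  diatoms: 1 of 1 neighbours ≥ 1, goes locally extinct.
  herring: 1 of 1 neighbours ≥ 1, goes locally extinct.
  jellies: 1 of 2 neighbours ≥ 1, goes locally extinct.
Round 3 — no new extinctions; cascade stops.

2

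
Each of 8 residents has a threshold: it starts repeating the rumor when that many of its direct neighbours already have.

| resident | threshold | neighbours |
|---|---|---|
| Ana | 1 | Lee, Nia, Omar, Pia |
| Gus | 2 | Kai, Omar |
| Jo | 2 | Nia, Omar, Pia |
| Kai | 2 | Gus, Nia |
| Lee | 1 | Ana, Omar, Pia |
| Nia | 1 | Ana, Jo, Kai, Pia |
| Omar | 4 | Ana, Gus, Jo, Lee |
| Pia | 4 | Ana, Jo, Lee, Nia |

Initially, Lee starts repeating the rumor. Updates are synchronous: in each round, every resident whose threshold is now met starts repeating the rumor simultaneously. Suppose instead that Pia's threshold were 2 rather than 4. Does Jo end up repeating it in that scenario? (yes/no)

With Pia's threshold at 2:
Round 1 — Lee starts repeating the rumor (initial).
Round 2 — checking thresholds:
  Ana: 1 of 4 neighbours ≥ 1, starts repeating the rumor.
  Omar: 1 of 4 neighbours < 4, not yet.
  Pia: 1 of 4 neighbours < 2, not yet.
Round 3 — checking thresholds:
  Nia: 1 of 4 neighbours ≥ 1, starts repeating the rumor.
  Omar: 2 of 4 neighbours < 4, not yet.
  Pia: 2 of 4 neighbours ≥ 2, starts repeating the rumor.
Round 4 — checking thresholds:
  Jo: 2 of 3 neighbours ≥ 2, starts repeating the rumor.
  Kai: 1 of 2 neighbours < 2, not yet.
  Omar: 2 of 4 neighbours < 4, not yet.
Round 5 — no new spreads; cascade stops.

yes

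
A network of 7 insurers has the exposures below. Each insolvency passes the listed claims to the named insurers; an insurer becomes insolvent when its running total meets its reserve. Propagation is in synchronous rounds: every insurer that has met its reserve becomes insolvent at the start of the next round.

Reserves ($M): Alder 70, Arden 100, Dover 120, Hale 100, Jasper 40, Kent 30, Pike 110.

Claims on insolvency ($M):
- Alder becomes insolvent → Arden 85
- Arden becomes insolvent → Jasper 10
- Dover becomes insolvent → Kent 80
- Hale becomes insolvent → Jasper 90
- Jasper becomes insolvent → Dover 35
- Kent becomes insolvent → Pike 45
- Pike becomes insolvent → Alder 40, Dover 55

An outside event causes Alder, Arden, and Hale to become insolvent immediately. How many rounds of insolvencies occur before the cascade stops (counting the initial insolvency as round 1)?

2

Round 1 — Alder, Arden, Hale become insolvent (initial).
  Jasper: +10+90 → 100 ≥ 40
Round 2 — Jasper becomes insolvent.
  Dover: +35 → 35 < 120
No further insolvencies.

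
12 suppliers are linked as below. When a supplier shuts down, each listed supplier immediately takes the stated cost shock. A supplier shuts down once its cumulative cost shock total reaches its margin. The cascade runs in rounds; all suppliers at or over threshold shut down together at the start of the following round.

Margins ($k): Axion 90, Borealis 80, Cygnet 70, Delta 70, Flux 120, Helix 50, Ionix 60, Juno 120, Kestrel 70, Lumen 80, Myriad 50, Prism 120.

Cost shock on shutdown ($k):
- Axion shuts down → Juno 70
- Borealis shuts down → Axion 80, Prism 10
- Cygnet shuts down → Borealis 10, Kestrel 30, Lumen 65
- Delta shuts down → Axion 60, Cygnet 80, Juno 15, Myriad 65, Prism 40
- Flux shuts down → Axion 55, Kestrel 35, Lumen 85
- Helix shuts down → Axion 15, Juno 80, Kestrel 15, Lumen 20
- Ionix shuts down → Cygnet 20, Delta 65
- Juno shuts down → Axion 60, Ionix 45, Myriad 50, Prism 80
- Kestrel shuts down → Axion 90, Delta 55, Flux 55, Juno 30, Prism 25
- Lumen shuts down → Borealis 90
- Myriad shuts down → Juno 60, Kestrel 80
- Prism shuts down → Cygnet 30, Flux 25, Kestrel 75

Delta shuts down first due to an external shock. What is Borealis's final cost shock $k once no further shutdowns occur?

Round 1 — Delta shuts down (initial).
  Axion: +60 → 60 < 90
  Cygnet: +80 → 80 ≥ 70
  Juno: +15 → 15 < 120
  Myriad: +65 → 65 ≥ 50
  Prism: +40 → 40 < 120
Round 2 — Cygnet, Myriad shut down.
  Borealis: +10 → 10 < 80
  Juno: +60 → 75 < 120
  Kestrel: +30+80 → 110 ≥ 70
  Lumen: +65 → 65 < 80
Round 3 — Kestrel shuts down.
  Axion: +90 → 150 ≥ 90
  Flux: +55 → 55 < 120
  Juno: +30 → 105 < 120
  Prism: +25 → 65 < 120
Round 4 — Axion shuts down.
  Juno: +70 → 175 ≥ 120
Round 5 — Juno shuts down.
  Ionix: +45 → 45 < 60
  Prism: +80 → 145 ≥ 120
Round 6 — Prism shuts down.
  Flux: +25 → 80 < 120
No further shutdowns.

10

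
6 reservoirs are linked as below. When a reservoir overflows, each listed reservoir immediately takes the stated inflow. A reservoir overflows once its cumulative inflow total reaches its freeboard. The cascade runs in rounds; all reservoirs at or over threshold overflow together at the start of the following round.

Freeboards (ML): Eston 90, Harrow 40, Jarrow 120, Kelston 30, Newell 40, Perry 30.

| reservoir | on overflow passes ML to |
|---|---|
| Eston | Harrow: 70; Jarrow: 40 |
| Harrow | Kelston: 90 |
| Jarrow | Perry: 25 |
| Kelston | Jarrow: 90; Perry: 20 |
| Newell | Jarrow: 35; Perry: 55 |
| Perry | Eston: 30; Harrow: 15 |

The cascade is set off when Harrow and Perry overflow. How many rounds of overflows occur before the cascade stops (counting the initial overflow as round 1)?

Round 1 — Harrow, Perry overflow (initial).
  Eston: +30 → 30 < 90
  Kelston: +90 → 90 ≥ 30
Round 2 — Kelston overflows.
  Jarrow: +90 → 90 < 120
No further overflows.

2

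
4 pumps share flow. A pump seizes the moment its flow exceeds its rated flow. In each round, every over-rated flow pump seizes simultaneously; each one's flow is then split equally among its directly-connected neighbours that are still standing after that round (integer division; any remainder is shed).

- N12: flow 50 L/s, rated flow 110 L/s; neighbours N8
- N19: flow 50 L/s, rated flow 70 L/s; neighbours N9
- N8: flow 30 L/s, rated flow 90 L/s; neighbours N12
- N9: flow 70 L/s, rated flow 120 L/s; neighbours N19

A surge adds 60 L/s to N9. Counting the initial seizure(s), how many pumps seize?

Round 1 — N9 at 130 > 120. N9 seizes.
  N9 sheds 130 L/s to N19: 130 each.
    N19: 50+130 = 180 > 70
Round 2 — N19 seizes.
  N19 sheds 180 L/s: no online neighbours, lost.
No further seizures.

2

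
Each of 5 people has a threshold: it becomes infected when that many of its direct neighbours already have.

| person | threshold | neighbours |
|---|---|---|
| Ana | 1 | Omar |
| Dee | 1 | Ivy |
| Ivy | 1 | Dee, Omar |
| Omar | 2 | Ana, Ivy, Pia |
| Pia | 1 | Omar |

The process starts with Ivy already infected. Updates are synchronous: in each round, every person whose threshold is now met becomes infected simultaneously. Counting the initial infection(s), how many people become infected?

Round 1 — Ivy becomes infected (initial).
Round 2 — checking thresholds:
  Dee: 1 of 1 neighbours ≥ 1, becomes infected.
  Omar: 1 of 3 neighbours < 2, not yet.
Round 3 — no new infections; cascade stops.

2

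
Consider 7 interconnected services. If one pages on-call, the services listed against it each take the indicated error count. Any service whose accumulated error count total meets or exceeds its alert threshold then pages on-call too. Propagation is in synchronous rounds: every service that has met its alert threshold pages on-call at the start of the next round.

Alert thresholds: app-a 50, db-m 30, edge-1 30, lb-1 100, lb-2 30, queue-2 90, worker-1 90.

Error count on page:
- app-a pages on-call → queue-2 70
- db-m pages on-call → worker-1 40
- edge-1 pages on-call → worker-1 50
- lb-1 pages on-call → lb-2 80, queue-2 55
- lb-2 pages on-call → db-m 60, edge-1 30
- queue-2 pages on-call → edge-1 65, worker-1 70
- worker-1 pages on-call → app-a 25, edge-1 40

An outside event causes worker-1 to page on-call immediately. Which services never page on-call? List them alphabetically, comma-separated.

app-a, db-m, lb-1, lb-2, queue-2

Round 1 — worker-1 pages on-call (initial).
  app-a: +25 → 25 < 50
  edge-1: +40 → 40 ≥ 30
Round 2 — edge-1 pages on-call.
No further pages.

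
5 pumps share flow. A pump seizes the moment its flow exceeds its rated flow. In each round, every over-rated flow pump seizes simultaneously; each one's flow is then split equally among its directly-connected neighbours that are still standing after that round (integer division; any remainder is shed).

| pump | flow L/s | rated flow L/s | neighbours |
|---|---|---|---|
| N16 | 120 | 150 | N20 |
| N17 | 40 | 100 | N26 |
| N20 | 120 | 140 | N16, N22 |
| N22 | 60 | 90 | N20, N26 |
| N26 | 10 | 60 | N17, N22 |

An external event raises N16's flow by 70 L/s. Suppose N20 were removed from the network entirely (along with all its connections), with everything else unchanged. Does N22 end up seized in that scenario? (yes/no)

no

With N20 removed:
Round 1 — N16 at 190 > 150. N16 seizes.
  N16 sheds 190 L/s: no online neighbours, lost.
No further seizures.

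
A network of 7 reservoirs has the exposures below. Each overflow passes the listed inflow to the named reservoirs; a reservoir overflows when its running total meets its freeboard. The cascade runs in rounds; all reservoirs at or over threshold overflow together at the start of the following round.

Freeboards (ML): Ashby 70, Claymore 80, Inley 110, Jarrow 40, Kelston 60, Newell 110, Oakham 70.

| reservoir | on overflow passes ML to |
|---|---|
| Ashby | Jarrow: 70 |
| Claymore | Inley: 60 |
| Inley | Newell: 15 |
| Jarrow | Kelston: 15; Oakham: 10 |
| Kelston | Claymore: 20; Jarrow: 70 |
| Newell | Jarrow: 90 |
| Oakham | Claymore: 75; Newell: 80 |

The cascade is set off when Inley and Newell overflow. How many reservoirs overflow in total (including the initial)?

3

Round 1 — Inley, Newell overflow (initial).
  Jarrow: +90 → 90 ≥ 40
Round 2 — Jarrow overflows.
  Kelston: +15 → 15 < 60
  Oakham: +10 → 10 < 70
No further overflows.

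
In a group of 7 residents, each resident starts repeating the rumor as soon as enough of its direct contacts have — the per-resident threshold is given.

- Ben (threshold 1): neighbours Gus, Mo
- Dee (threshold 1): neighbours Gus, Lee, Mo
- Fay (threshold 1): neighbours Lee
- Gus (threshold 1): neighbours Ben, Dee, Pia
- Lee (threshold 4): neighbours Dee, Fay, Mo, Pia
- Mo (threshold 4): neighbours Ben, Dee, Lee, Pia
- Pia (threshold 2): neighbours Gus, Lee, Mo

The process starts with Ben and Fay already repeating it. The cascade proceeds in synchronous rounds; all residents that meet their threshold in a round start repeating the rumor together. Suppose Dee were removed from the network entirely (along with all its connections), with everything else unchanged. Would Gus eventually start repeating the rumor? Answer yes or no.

yes

With Dee removed:
Round 1 — Ben, Fay start repeating the rumor (initial).
Round 2 — checking thresholds:
  Gus: 1 of 2 neighbours ≥ 1, starts repeating the rumor.
  Lee: 1 of 3 neighbours < 4, holds.
  Mo: 1 of 3 neighbours < 4, holds.
Round 3 — no new spreads; cascade stops.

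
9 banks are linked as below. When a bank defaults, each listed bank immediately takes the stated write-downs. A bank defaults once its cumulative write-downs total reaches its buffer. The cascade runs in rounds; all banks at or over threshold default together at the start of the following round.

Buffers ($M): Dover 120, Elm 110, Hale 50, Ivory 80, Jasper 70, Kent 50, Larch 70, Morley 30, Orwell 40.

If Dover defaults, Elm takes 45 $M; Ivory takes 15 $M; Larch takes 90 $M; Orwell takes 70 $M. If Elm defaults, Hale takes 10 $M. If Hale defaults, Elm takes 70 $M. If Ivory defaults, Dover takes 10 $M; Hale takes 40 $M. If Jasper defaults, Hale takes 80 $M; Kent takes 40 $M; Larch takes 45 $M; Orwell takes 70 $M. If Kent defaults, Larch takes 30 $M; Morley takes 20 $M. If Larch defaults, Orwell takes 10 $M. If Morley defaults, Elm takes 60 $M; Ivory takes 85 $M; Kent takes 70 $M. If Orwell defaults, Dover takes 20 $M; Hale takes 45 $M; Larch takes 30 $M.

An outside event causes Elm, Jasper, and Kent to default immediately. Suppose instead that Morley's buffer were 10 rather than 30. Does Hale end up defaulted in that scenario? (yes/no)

yes

With Morley's buffer at 10:
Round 1 — Elm, Jasper, Kent default (initial).
  Hale: +10+80 → 90 ≥ 50
  Larch: +45+30 → 75 ≥ 70
  Morley: +20 → 20 ≥ 10
  Orwell: +70 → 70 ≥ 40
Round 2 — Hale, Larch, Morley, Orwell default.
  Dover: +20 → 20 < 120
  Ivory: +85 → 85 ≥ 80
Round 3 — Ivory defaults.
  Dover: +10 → 30 < 120
No further defaults.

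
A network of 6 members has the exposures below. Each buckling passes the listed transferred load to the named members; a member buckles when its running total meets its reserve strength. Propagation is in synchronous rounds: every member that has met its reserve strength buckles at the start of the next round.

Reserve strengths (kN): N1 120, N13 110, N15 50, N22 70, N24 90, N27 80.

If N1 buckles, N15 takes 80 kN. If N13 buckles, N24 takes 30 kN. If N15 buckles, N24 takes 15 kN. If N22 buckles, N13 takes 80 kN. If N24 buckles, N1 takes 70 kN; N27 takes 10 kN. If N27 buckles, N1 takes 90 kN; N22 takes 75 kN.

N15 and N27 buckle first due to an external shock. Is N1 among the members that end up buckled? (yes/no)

no

Round 1 — N15, N27 buckle (initial).
  N1: +90 → 90 < 120
  N22: +75 → 75 ≥ 70
  N24: +15 → 15 < 90
Round 2 — N22 buckles.
  N13: +80 → 80 < 110
No further bucklings.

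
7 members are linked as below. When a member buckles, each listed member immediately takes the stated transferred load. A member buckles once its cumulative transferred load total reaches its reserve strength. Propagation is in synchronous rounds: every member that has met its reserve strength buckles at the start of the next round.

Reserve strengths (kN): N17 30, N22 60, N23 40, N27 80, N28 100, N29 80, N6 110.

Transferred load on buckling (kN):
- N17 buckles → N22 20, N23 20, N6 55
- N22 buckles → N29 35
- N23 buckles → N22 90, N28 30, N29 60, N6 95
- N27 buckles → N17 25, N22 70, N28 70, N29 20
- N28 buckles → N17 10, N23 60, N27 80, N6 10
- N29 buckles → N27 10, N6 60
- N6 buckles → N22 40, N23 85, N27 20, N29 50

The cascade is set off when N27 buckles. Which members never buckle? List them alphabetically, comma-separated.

Round 1 — N27 buckles (initial).
  N17: +25 → 25 < 30
  N22: +70 → 70 ≥ 60
  N28: +70 → 70 < 100
  N29: +20 → 20 < 80
Round 2 — N22 buckles.
  N29: +35 → 55 < 80
No further bucklings.

N17, N23, N28, N29, N6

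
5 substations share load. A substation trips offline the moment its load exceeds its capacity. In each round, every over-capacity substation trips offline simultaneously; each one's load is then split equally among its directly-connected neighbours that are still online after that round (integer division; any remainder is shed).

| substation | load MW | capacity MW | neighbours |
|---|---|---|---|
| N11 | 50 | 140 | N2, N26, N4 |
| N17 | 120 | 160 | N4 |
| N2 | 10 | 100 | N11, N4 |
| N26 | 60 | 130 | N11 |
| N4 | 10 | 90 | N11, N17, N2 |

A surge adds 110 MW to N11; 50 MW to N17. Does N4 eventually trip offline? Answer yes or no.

Round 1 — N11 at 160 > 140; N17 at 170 > 160. N11, N17 trip offline.
  N11 sheds 160 MW to N2, N26, N4: 53 each (1 lost).
    N2: 10+53 = 63 ≤ 100
    N26: 60+53 = 113 ≤ 130
    N4: 10+53 = 63 ≤ 90
  N17 sheds 170 MW to N4: 170 each.
    N4: 63+170 = 233 > 90
Round 2 — N4 trips offline.
  N4 sheds 233 MW to N2: 233 each.
    N2: 63+233 = 296 > 100
Round 3 — N2 trips offline.
  N2 sheds 296 MW: no online neighbours, lost.
No further trips.

yes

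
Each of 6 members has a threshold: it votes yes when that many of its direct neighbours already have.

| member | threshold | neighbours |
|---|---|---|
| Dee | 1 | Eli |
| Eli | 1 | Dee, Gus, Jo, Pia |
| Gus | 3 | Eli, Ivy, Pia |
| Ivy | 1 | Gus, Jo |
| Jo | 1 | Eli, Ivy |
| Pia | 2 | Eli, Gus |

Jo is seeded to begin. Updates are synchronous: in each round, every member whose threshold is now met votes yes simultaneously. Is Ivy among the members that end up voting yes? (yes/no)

Round 1 — Jo votes yes (initial).
Round 2 — checking thresholds:
  Eli: 1 of 4 neighbours ≥ 1, votes yes.
  Ivy: 1 of 2 neighbours ≥ 1, votes yes.
Round 3 — checking thresholds:
  Dee: 1 of 1 neighbours ≥ 1, votes yes.
  Gus: 2 of 3 neighbours < 3, below threshold.
  Pia: 1 of 2 neighbours < 2, below threshold.
Round 4 — no new yes votes; cascade stops.

yes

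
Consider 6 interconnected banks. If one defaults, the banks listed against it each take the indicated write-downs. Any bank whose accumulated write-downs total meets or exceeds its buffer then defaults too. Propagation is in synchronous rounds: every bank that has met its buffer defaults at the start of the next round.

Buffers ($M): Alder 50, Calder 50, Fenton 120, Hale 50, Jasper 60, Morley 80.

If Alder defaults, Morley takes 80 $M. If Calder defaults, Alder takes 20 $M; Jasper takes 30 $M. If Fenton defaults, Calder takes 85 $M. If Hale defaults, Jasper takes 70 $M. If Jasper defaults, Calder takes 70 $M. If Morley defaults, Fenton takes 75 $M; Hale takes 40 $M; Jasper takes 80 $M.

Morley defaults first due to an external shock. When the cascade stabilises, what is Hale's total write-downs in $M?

Round 1 — Morley defaults (initial).
  Fenton: +75 → 75 < 120
  Hale: +40 → 40 < 50
  Jasper: +80 → 80 ≥ 60
Round 2 — Jasper defaults.
  Calder: +70 → 70 ≥ 50
Round 3 — Calder defaults.
  Alder: +20 → 20 < 50
No further defaults.

40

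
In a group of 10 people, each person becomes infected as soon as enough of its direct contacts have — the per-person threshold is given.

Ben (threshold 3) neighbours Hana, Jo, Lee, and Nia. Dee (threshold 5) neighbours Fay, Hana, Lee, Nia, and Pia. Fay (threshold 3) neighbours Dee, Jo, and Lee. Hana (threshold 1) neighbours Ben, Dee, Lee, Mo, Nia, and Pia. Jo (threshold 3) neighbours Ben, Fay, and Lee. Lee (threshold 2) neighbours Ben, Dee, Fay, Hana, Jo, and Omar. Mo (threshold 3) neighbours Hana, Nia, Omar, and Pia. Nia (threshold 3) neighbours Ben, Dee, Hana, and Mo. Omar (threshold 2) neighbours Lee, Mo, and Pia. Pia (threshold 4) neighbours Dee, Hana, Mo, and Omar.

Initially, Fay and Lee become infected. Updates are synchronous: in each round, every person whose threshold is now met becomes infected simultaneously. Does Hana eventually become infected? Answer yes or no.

yes

Round 1 — Fay, Lee become infected (initial).
Round 2 — checking thresholds:
  Ben: 1 of 4 neighbours < 3, below threshold.
  Dee: 2 of 5 neighbours < 5, below threshold.
  Hana: 1 of 6 neighbours ≥ 1, becomes infected.
  Jo: 2 of 3 neighbours < 3, below threshold.
  Omar: 1 of 3 neighbours < 2, below threshold.
Round 3 — no new infections; cascade stops.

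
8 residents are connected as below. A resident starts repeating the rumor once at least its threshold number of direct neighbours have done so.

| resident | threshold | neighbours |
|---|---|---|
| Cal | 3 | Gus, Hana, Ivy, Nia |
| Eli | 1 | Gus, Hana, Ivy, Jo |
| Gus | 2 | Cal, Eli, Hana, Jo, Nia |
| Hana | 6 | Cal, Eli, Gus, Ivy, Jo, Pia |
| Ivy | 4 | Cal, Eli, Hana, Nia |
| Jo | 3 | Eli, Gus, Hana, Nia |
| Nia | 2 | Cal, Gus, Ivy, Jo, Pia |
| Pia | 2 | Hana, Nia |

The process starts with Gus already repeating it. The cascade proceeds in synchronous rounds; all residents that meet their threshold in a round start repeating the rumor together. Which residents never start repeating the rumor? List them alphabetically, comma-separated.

Round 1 — Gus starts repeating the rumor (initial).
Round 2 — checking thresholds:
  Cal: 1 of 4 neighbours < 3, below threshold.
  Eli: 1 of 4 neighbours ≥ 1, starts repeating the rumor.
  Hana: 1 of 6 neighbours < 6, below threshold.
  Jo: 1 of 4 neighbours < 3, below threshold.
  Nia: 1 of 5 neighbours < 2, below threshold.
Round 3 — no new spreads; cascade stops.

Cal, Hana, Ivy, Jo, Nia, Pia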